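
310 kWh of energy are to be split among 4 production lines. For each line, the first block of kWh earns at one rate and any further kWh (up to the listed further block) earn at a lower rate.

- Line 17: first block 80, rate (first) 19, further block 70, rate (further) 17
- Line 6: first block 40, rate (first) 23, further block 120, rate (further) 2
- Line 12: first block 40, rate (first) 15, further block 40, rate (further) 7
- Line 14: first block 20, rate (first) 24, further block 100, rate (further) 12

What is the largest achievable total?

5430

Treat each block as its own option and order by rate: Line 14/first 24 > Line 6/first 23 > Line 17/first 19 > Line 17/second 17 > Line 12/first 15 > Line 14/second 12 > Line 12/second 7 > Line 6/second 2.
Line 14/first (24): +20 ; 290 left.
Line 6/first (23): +40 ; 250 left.
Line 17/first (19): +80 ; 170 left.
Line 17/second (17): +70 ; 100 left.
Line 12 first at 15: fill all 40 ; 60 left.
Line 14/second: +60 of 100 at 12; pool empty.
Total = 24×20 + 23×40 + 19×80 + 17×70 + 15×40 + 12×60 = 5430.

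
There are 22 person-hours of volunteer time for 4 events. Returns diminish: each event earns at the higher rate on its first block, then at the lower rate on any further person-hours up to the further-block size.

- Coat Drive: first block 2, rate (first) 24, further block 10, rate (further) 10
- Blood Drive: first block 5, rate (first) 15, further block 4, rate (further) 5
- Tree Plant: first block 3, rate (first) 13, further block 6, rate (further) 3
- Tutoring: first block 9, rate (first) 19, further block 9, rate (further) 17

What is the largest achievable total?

Order all 8 blocks by rate: Coat Drive/first 24 > Tutoring/first 19 > Tutoring/second 17 > Blood Drive/first 15 > Tree Plant/first 13 > Coat Drive/second 10 > Blood Drive/second 5 > Tree Plant/second 3.
Coat Drive first at 24: fill all 2 → 20 left.
Tutoring first at 19: fill all 9 → 11 left.
Fill Tutoring second block (9 at 17) → 2 left.
2 remain; put them into Blood Drive first at 15.
Total = 24×2 + 19×9 + 17×9 + 15×2 = 402.

402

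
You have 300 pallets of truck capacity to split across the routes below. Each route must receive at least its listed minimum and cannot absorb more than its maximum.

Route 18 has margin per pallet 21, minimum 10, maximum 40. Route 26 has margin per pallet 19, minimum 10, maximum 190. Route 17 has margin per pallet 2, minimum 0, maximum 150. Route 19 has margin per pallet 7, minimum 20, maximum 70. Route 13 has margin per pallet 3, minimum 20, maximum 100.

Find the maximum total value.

Meeting every minimum uses 10+10+0+20+20 = 60 pallets, leaving 240.
Rank by margin per pallet: Route 18 21 > Route 26 19 > Route 19 7 > Route 13 3 > Route 17 2.
Route 18 takes 30 more to reach its cap of 40 — 210 left.
Route 26 takes 180 more to reach its cap of 190 — 30 left.
Route 19 has room for 50 more but only 30 remain, so it gets 50.
Total = 21×40 + 19×190 + 7×50 + 3×20 = 4860.

4860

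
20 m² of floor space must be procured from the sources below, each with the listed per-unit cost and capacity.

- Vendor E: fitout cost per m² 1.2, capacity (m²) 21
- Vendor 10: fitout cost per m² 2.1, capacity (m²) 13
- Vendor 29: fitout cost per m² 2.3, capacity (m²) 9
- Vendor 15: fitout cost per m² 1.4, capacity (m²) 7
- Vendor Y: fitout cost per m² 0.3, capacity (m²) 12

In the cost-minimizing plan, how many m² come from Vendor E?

8

Use sources in increasing cost order.
Vendor Y at 0.3: take all 12 m² — 8 still needed.
Vendor E (1.2): take the remaining 8 — done.
Vendor 15, Vendor 10, Vendor 29: unused.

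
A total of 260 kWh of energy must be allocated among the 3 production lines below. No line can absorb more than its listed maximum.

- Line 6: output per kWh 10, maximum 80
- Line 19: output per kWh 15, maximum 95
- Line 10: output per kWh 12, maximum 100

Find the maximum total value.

3275

Order the production lines by output per kWh: Line 19 15 > Line 10 12 > Line 6 10.
Line 19 takes 95 to reach its cap of 95 — 165 left.
Line 10 takes 100 to reach its cap of 100 — 65 left.
Only 65 left; Line 6 takes them to reach 65.
Total = 10×65 + 15×95 + 12×100 = 3275.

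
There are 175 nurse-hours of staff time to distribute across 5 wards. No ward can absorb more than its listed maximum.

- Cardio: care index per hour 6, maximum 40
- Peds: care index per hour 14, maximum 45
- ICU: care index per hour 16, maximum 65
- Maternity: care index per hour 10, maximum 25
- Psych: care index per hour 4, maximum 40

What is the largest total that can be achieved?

Highest care index per hour first: ICU 16 > Peds 14 > Maternity 10 > Cardio 6 > Psych 4.
ICU: +65 to 65 (cap) → 110 left.
Give Peds 45 to hit its cap of 45 → 65 left.
Maternity takes 25 to reach its cap of 25 → 40 left.
Give Cardio 40 to hit its cap of 40 → 0 left.
Total = 6×40 + 14×45 + 16×65 + 10×25 = 2160.

2160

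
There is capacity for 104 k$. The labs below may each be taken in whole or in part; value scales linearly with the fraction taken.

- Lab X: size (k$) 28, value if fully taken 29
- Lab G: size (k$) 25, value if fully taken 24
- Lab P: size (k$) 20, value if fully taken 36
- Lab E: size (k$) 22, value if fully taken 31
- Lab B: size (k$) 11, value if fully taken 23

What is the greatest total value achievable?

Sort by value density: Lab B 23/11≈2.09, Lab P 36/20≈1.8, Lab E 31/22≈1.41, Lab X 29/28≈1.04, Lab G 24/25≈0.96.
All 11 k$ of Lab B fit (value 23) ; 93 remain.
All 20 k$ of Lab P fit (value 36) ; 73 remain.
Lab E: take in full, 22 k$ for value 31 ; 51 left.
Take all of Lab X (28 k$, value 29) ; 23 k$ left.
23 k$ left: a 23/25 share of Lab G gives 24×23/25 = 22.08.
Total value = 141.08.

141.08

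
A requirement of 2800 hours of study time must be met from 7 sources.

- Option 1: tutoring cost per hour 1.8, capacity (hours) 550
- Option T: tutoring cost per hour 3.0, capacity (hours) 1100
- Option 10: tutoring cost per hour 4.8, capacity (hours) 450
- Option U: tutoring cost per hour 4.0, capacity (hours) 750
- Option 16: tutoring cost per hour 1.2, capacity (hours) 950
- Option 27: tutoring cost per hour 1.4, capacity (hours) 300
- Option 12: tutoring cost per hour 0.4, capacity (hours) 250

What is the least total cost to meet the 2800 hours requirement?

4900

Cheapest first:
Option 12 at 0.4: take all 250 hours → 2550 still needed.
Take 950 from Option 16 at 1.2 → need 1600 more.
Option 27 (1.4): use full 300 → 1300 hours to go.
Option 1 at 1.8: take all 550 hours → 750 still needed.
Option T at 3.0: take 750 of its 1100 → requirement met.
Option U, Option 10: unused.
Cost = 250×0.4 + 950×1.2 + 300×1.4 + 550×1.8 + 750×3.0 = 4900.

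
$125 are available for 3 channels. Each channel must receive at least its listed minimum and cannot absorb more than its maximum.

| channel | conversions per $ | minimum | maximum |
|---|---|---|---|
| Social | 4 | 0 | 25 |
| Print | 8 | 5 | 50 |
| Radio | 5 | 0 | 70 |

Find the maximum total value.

770

Meeting every minimum uses 0+5+0 = 5 $, leaving 120.
Highest conversions per $ first: Print 8 > Radio 5 > Social 4.
Print takes 45 more to reach its cap of 50 → 75 left.
Radio: +70 to 70 (cap) → 5 left.
Social has room for 25 more but only 5 remain, so it gets 5.
Total = 4×5 + 8×50 + 5×70 = 770.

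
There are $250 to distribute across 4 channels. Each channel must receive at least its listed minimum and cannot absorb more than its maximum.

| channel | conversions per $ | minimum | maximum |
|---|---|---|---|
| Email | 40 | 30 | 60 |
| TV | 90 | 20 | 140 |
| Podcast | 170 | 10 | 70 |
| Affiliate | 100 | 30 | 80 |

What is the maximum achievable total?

27400

Meeting every minimum uses 30+20+10+30 = 90 $, leaving 160.
Order the channels by conversions per $: Podcast 170 > Affiliate 100 > TV 90 > Email 40.
Podcast: +60 to 70 (cap) — 100 left.
Affiliate takes 50 more to reach its cap of 80 — 50 left.
TV has room for 120 more but only 50 remain, so it gets 70.
Total = 40×30 + 90×70 + 170×70 + 100×80 = 27400.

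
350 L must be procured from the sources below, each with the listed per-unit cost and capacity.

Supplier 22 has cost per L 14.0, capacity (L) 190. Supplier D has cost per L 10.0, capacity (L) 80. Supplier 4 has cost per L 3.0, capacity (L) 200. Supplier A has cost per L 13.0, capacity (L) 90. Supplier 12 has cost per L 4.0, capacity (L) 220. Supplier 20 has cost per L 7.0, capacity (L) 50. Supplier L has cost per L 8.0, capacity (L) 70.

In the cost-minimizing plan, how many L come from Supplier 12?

Fill from the cheapest source first.
Supplier 4 at 3.0: take all 200 L ; 150 still needed.
Supplier 12 (4.0): take the remaining 150 ; done.
Supplier 20, Supplier L, Supplier D, Supplier A, Supplier 22: unused.

150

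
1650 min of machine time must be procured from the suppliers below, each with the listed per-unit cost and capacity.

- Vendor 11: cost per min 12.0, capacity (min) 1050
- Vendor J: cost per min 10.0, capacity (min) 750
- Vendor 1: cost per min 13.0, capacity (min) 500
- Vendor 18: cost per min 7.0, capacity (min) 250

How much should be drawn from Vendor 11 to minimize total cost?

650

Cheapest first:
Vendor 18 at 7.0: take all 250 min ; 1400 still needed.
Vendor J (10.0): use full 750 ; 650 min to go.
Vendor 11 at 12.0: take 650 of its 1050 ; requirement met.
Vendor 1: unused.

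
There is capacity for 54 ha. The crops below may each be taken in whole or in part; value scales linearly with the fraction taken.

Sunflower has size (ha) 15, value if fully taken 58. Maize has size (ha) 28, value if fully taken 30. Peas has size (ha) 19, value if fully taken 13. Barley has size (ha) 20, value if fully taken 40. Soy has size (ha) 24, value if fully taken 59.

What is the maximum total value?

Rank by value-to-size ratio: Sunflower 58/15≈3.87, Soy 59/24≈2.46, Barley 40/20≈2, Maize 30/28≈1.07, Peas 13/19≈0.684.
Sunflower: take in full, 15 ha for value 58 → 39 left.
Take all of Soy (24 ha, value 59) → 15 ha left.
Only 15 ha remain; take 15/20 of Barley for value 40×15/20 = 30.
Total value = 147.

147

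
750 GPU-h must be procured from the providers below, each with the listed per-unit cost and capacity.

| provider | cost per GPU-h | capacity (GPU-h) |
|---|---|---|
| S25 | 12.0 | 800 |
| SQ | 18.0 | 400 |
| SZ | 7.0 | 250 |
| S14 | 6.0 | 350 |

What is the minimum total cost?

Fill from the cheapest provider first.
S14 (6.0): use full 350 — 400 GPU-h to go.
Take 250 from SZ at 7.0 — need 150 more.
S25 at 12.0: take 150 of its 800 — requirement met.
SQ: unused.
Cost = 350×6.0 + 250×7.0 + 150×12.0 = 5650.

5650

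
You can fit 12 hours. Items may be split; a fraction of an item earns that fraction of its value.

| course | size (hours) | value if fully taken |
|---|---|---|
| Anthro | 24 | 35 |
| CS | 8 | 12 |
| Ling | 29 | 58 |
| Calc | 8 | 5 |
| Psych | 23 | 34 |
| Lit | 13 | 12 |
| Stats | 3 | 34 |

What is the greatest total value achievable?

52

Sort by value density: Stats 34/3≈11.3, Ling 58/29≈2, CS 12/8≈1.5, Psych 34/23≈1.48, Anthro 35/24≈1.46, Lit 12/13≈0.923, Calc 5/8≈0.625.
Take all of Stats (3 hours, value 34) ; 9 hours left.
Only 9 hours remain; take 9/29 of Ling for value 58×9/29 = 18.
Total value = 52.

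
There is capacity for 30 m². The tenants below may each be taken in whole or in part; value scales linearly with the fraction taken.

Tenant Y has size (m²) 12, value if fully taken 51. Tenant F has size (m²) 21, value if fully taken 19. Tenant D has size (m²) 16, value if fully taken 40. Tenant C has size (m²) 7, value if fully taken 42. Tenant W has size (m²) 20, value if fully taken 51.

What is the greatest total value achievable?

Best value per unit of size first: Tenant C 42/7≈6, Tenant Y 51/12≈4.25, Tenant W 51/20≈2.55, Tenant D 40/16≈2.5, Tenant F 19/21≈0.905.
All 7 m² of Tenant C fit (value 42) ; 23 remain.
Tenant Y: take in full, 12 m² for value 51 ; 11 left.
11 m² left: a 11/20 share of Tenant W gives 51×11/20 = 28.05.
Total value = 121.05.

121.05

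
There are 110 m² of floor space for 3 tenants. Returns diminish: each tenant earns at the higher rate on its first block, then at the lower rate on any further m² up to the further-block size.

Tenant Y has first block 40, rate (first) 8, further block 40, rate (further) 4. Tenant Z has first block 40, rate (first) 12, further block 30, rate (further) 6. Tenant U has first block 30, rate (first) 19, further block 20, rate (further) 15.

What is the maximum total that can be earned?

Rank every tier by rate: Tenant U/T1 19 > Tenant U/T2 15 > Tenant Z/T1 12 > Tenant Y/T1 8 > Tenant Z/T2 6 > Tenant Y/T2 4.
Tenant U T1 at 19: fill all 30 — 80 left.
Fill Tenant U T2 block (20 at 15) — 60 left.
Fill Tenant Z T1 block (40 at 12) — 20 left.
Tenant Y/T1: +20 of 40 at 8; pool empty.
Total = 19×30 + 15×20 + 12×40 + 8×20 = 1510.

1510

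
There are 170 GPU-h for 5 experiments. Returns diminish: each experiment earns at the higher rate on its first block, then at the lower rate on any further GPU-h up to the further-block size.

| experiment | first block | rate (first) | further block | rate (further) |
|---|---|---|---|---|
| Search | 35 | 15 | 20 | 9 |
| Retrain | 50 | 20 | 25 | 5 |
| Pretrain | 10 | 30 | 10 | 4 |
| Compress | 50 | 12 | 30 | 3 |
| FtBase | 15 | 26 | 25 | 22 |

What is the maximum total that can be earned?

3185

Order all 10 blocks by rate: Pretrain/tier1 30 > FtBase/tier1 26 > FtBase/tier2 22 > Retrain/tier1 20 > Search/tier1 15 > Compress/tier1 12 > Search/tier2 9 > Retrain/tier2 5 > Pretrain/tier2 4 > Compress/tier2 3.
Pretrain/tier1 (30): +10 — 160 left.
Fill FtBase tier1 block (15 at 26) — 145 left.
Fill FtBase tier2 block (25 at 22) — 120 left.
Retrain tier1 at 20: fill all 50 — 70 left.
Search tier1 at 15: fill all 35 — 35 left.
35 remain; put them into Compress tier1 at 12.
Total = 30×10 + 26×15 + 22×25 + 20×50 + 15×35 + 12×35 = 3185.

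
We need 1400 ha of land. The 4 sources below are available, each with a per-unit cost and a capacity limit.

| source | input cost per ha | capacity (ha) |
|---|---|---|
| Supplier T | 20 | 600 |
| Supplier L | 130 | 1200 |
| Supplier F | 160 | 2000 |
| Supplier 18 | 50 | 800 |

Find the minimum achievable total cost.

52000

Cheapest first:
Supplier T (20): use full 600 → 800 ha to go.
Supplier 18 at 50: take all 800 ha → 0 still needed.
Supplier L, Supplier F: unused.
Cost = 600×20 + 800×50 = 52000.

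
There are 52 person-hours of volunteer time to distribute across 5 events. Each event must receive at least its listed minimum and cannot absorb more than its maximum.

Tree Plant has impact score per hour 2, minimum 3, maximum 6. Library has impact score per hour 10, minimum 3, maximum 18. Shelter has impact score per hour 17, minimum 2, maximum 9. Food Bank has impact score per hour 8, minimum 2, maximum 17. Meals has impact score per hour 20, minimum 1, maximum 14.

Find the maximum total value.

683

Meeting every minimum uses 3+3+2+2+1 = 11 person-hours, leaving 41.
Rank by impact score per hour: Meals 20 > Shelter 17 > Library 10 > Food Bank 8 > Tree Plant 2.
Meals: +13 to 14 (cap) → 28 left.
Give Shelter 7 more to hit its cap of 9 → 21 left.
Library takes 15 more to reach its cap of 18 → 6 left.
Food Bank has room for 15 more but only 6 remain, so it gets 8.
Total = 2×3 + 10×18 + 17×9 + 8×8 + 20×14 = 683.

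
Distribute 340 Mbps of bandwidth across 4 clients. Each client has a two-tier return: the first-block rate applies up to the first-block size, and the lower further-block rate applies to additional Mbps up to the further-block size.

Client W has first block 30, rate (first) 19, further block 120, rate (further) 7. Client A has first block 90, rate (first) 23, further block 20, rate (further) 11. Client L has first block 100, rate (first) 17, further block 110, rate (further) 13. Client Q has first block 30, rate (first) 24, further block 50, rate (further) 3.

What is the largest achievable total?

6230

Order all 8 blocks by rate: Client Q/first 24 > Client A/first 23 > Client W/first 19 > Client L/first 17 > Client L/second 13 > Client A/second 11 > Client W/second 7 > Client Q/second 3.
Fill Client Q first block (30 at 24) → 310 left.
Client A first at 23: fill all 90 → 220 left.
Fill Client W first block (30 at 19) → 190 left.
Fill Client L first block (100 at 17) → 90 left.
Client L/second: +90 of 110 at 13; pool empty.
Total = 24×30 + 23×90 + 19×30 + 17×100 + 13×90 = 6230.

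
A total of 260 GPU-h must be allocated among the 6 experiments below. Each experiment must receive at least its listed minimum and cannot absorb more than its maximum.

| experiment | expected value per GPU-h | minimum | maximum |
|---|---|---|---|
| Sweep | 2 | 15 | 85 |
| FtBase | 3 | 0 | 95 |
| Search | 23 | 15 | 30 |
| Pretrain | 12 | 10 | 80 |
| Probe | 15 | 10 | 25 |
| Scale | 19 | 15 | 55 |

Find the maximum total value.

Meeting every minimum uses 15+0+15+10+10+15 = 65 GPU-h, leaving 195.
Order the experiments by expected value per GPU-h: Search 23 > Scale 19 > Probe 15 > Pretrain 12 > FtBase 3 > Sweep 2.
Give Search 15 more to hit its cap of 30 → 180 left.
Scale takes 40 more to reach its cap of 55 → 140 left.
Probe takes 15 more to reach its cap of 25 → 125 left.
Pretrain takes 70 more to reach its cap of 80 → 55 left.
FtBase has room for 95 more but only 55 remain, so it gets 55.
Total = 2×15 + 3×55 + 23×30 + 12×80 + 15×25 + 19×55 = 3265.

3265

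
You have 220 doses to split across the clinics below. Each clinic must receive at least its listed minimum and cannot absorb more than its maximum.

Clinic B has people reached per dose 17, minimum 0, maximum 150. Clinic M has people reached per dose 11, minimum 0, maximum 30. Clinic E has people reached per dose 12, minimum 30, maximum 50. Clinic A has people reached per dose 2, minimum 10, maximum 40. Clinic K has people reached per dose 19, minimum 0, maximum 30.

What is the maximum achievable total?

Meeting every minimum uses 0+0+30+10+0 = 40 doses, leaving 180.
Rank by people reached per dose: Clinic K 19 > Clinic B 17 > Clinic E 12 > Clinic M 11 > Clinic A 2.
Give Clinic K 30 more to hit its cap of 30 — 150 left.
Clinic B: +150 to 150 (cap) — 0 left.
Total = 17×150 + 12×30 + 2×10 + 19×30 = 3500.

3500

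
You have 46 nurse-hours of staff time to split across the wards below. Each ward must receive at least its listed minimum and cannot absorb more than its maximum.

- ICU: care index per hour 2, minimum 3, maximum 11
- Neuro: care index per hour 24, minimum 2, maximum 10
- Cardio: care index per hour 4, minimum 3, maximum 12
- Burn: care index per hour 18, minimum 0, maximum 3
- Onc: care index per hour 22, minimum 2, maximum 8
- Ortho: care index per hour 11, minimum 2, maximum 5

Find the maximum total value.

589

Meeting every minimum uses 3+2+3+0+2+2 = 12 nurse-hours, leaving 34.
Highest care index per hour first: Neuro 24 > Onc 22 > Burn 18 > Ortho 11 > Cardio 4 > ICU 2.
Neuro takes 8 more to reach its cap of 10 — 26 left.
Onc takes 6 more to reach its cap of 8 — 20 left.
Give Burn 3 more to hit its cap of 3 — 17 left.
Give Ortho 3 more to hit its cap of 5 — 14 left.
Give Cardio 9 more to hit its cap of 12 — 5 left.
ICU: +5 (room for 8) → 8. Pool exhausted.
Total = 2×8 + 24×10 + 4×12 + 18×3 + 22×8 + 11×5 = 589.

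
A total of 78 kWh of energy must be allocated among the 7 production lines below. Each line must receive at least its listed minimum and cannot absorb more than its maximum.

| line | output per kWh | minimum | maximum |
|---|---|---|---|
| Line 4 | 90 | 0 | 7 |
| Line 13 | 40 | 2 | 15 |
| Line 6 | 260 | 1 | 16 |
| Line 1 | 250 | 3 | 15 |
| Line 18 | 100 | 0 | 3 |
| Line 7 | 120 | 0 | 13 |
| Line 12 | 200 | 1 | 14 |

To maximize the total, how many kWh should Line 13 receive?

Meeting every minimum uses 0+2+1+3+0+0+1 = 7 kWh, leaving 71.
Order the production lines by output per kWh: Line 6 260 > Line 1 250 > Line 12 200 > Line 7 120 > Line 18 100 > Line 4 90 > Line 13 40.
Give Line 6 15 more to hit its cap of 16 — 56 left.
Line 1 takes 12 more to reach its cap of 15 — 44 left.
Line 12: +13 to 14 (cap) — 31 left.
Line 7: +13 to 13 (cap) — 18 left.
Line 18 takes 3 more to reach its cap of 3 — 15 left.
Line 4 takes 7 more to reach its cap of 7 — 8 left.
Line 13 has room for 13 more but only 8 remain, so it gets 10.

10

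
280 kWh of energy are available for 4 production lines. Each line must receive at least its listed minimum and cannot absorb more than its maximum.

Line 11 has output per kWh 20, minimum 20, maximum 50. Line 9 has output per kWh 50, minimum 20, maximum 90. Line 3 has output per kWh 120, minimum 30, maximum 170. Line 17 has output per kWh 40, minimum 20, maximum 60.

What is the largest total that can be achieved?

Meeting every minimum uses 20+20+30+20 = 90 kWh, leaving 190.
Highest output per kWh first: Line 3 120 > Line 9 50 > Line 17 40 > Line 11 20.
Give Line 3 140 more to hit its cap of 170 — 50 left.
Line 9: +50 (room for 70) → 70. Pool exhausted.
Total = 20×20 + 50×70 + 120×170 + 40×20 = 25100.

25100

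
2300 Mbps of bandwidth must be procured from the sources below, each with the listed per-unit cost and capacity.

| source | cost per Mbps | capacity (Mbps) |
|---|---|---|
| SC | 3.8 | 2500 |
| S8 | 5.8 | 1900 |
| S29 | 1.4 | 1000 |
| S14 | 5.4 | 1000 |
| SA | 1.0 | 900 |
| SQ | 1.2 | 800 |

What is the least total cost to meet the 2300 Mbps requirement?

2700

Use sources in increasing cost order.
Take 900 from SA at 1.0 ; need 1400 more.
SQ (1.2): use full 800 ; 600 Mbps to go.
S29 (1.4): take the remaining 600 ; done.
SC, S14, S8: unused.
Cost = 900×1.0 + 800×1.2 + 600×1.4 = 2700.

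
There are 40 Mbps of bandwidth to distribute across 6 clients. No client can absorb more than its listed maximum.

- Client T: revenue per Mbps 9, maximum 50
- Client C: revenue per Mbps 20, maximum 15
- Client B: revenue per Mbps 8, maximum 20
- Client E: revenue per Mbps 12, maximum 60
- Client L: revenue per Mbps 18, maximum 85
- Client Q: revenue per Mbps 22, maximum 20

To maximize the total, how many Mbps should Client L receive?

5

Order the clients by revenue per Mbps: Client Q 22 > Client C 20 > Client L 18 > Client E 12 > Client T 9 > Client B 8.
Client Q takes 20 to reach its cap of 20 ; 20 left.
Give Client C 15 to hit its cap of 15 ; 5 left.
Client L has room for 85 but only 5 remain, so it gets 5.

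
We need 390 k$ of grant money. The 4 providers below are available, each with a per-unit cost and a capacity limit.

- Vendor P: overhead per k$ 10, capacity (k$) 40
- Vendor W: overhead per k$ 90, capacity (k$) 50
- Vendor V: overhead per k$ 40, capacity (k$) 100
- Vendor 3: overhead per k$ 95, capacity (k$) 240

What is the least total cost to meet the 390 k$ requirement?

27900

Fill from the cheapest provider first.
Take 40 from Vendor P at 10 ; need 350 more.
Vendor V at 40: take all 100 k$ ; 250 still needed.
Take 50 from Vendor W at 90 ; need 200 more.
Vendor 3 (95): take the remaining 200 ; done.
Cost = 40×10 + 100×40 + 50×90 + 200×95 = 27900.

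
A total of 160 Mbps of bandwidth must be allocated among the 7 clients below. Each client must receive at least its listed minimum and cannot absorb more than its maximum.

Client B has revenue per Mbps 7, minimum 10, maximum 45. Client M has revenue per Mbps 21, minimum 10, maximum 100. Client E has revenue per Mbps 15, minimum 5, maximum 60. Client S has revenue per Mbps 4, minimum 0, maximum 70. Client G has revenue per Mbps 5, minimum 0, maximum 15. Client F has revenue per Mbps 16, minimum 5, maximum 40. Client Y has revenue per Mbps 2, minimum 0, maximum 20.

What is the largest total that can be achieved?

Meeting every minimum uses 10+10+5+0+0+5+0 = 30 Mbps, leaving 130.
Order the clients by revenue per Mbps: Client M 21 > Client F 16 > Client E 15 > Client B 7 > Client G 5 > Client S 4 > Client Y 2.
Give Client M 90 more to hit its cap of 100 → 40 left.
Client F: +35 to 40 (cap) → 5 left.
Client E: +5 (room for 55) → 10. Pool exhausted.
Total = 7×10 + 21×100 + 15×10 + 16×40 = 2960.

2960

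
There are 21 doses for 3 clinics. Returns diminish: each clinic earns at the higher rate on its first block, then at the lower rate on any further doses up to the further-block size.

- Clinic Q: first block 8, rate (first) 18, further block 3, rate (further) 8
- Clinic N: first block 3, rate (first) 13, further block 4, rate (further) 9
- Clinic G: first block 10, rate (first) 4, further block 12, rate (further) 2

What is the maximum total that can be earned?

255

Order all 6 blocks by rate: Clinic Q/tier1 18 > Clinic N/tier1 13 > Clinic N/tier2 9 > Clinic Q/tier2 8 > Clinic G/tier1 4 > Clinic G/tier2 2.
Clinic Q/tier1 (18): +8 — 13 left.
Fill Clinic N tier1 block (3 at 13) — 10 left.
Fill Clinic N tier2 block (4 at 9) — 6 left.
Clinic Q/tier2 (8): +3 — 3 left.
Clinic G/tier1: +3 of 10 at 4; pool empty.
Total = 18×8 + 13×3 + 9×4 + 8×3 + 4×3 = 255.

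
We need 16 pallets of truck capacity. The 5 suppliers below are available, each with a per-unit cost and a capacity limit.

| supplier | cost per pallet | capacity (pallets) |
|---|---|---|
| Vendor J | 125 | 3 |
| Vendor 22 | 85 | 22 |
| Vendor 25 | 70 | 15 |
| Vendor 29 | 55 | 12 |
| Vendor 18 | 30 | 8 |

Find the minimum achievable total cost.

680

Use suppliers in increasing cost order.
Vendor 18 at 30: take all 8 pallets → 8 still needed.
Take 8 from Vendor 29 at 55 to finish.
Vendor 25, Vendor 22, Vendor J: unused.
Cost = 8×30 + 8×55 = 680.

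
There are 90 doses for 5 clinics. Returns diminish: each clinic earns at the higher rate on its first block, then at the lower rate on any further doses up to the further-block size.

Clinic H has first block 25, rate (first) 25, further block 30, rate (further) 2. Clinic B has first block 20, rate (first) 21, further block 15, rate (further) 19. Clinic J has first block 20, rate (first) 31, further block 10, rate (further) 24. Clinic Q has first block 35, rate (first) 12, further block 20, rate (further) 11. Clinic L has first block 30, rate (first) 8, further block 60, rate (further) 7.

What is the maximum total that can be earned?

Order all 10 blocks by rate: Clinic J/tier1 31 > Clinic H/tier1 25 > Clinic J/tier2 24 > Clinic B/tier1 21 > Clinic B/tier2 19 > Clinic Q/tier1 12 > Clinic Q/tier2 11 > Clinic L/tier1 8 > Clinic L/tier2 7 > Clinic H/tier2 2.
Clinic J/tier1 (31): +20 ; 70 left.
Clinic H/tier1 (25): +25 ; 45 left.
Clinic J/tier2 (24): +10 ; 35 left.
Fill Clinic B tier1 block (20 at 21) ; 15 left.
Clinic B/tier2 (19): +15 ; 0 left.
Total = 31×20 + 25×25 + 24×10 + 21×20 + 19×15 = 2190.

2190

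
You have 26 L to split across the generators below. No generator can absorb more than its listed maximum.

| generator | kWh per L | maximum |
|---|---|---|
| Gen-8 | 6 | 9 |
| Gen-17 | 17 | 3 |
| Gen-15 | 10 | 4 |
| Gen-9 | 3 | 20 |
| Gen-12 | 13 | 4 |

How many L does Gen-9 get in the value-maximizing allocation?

6

Highest kWh per L first: Gen-17 17 > Gen-12 13 > Gen-15 10 > Gen-8 6 > Gen-9 3.
Gen-17 takes 3 to reach its cap of 3 — 23 left.
Gen-12: +4 to 4 (cap) — 19 left.
Gen-15: +4 to 4 (cap) — 15 left.
Gen-8: +9 to 9 (cap) — 6 left.
Gen-9: +6 (room for 20) → 6. Pool exhausted.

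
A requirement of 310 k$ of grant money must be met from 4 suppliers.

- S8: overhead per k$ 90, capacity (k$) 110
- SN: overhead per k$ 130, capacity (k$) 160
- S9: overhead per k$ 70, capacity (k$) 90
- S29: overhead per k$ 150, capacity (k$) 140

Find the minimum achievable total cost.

30500

Fill from the cheapest supplier first.
S9 (70): use full 90 — 220 k$ to go.
Take 110 from S8 at 90 — need 110 more.
SN at 130: take 110 of its 160 — requirement met.
S29: unused.
Cost = 90×70 + 110×90 + 110×130 = 30500.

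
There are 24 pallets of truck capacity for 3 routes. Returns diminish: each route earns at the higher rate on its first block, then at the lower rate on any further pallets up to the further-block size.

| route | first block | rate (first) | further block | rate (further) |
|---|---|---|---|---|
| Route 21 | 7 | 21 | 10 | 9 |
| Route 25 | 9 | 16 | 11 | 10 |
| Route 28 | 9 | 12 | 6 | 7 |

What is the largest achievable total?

387

Rank every tier by rate: Route 21/tier1 21 > Route 25/tier1 16 > Route 28/tier1 12 > Route 25/tier2 10 > Route 21/tier2 9 > Route 28/tier2 7.
Route 21 tier1 at 21: fill all 7 — 17 left.
Route 25/tier1 (16): +9 — 8 left.
Route 28/tier1: +8 of 9 at 12; pool empty.
Total = 21×7 + 16×9 + 12×8 = 387.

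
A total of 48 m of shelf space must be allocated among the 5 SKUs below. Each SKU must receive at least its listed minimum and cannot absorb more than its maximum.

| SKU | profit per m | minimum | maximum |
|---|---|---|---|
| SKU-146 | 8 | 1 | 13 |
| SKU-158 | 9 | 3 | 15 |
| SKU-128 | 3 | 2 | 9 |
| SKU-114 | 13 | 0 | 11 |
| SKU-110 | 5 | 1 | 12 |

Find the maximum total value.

423

Meeting every minimum uses 1+3+2+0+1 = 7 m, leaving 41.
Highest profit per m first: SKU-114 13 > SKU-158 9 > SKU-146 8 > SKU-110 5 > SKU-128 3.
SKU-114 takes 11 more to reach its cap of 11 — 30 left.
Give SKU-158 12 more to hit its cap of 15 — 18 left.
SKU-146: +12 to 13 (cap) — 6 left.
SKU-110: +6 (room for 11) → 7. Pool exhausted.
Total = 8×13 + 9×15 + 3×2 + 13×11 + 5×7 = 423.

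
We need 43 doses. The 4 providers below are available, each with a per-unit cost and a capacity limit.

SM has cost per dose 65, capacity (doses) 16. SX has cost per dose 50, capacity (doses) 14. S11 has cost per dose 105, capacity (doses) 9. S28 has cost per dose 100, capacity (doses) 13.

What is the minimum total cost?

3040

Use providers in increasing cost order.
Take 14 from SX at 50 → need 29 more.
SM (65): use full 16 → 13 doses to go.
S28 (100): use full 13 → 0 doses to go.
S11: unused.
Cost = 14×50 + 16×65 + 13×100 = 3040.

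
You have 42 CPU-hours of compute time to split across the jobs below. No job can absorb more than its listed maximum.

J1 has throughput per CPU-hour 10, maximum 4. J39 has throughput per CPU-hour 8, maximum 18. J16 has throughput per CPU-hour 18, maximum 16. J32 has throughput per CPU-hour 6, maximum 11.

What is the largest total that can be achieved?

Highest throughput per CPU-hour first: J16 18 > J1 10 > J39 8 > J32 6.
J16: +16 to 16 (cap) — 26 left.
Give J1 4 to hit its cap of 4 — 22 left.
J39: +18 to 18 (cap) — 4 left.
J32 has room for 11 but only 4 remain, so it gets 4.
Total = 10×4 + 8×18 + 18×16 + 6×4 = 496.

496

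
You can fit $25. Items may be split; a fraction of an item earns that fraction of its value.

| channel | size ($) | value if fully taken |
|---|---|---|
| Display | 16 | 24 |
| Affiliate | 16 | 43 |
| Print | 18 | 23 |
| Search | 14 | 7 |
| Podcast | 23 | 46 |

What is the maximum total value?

Rank by value-to-size ratio: Affiliate 43/16≈2.69, Podcast 46/23≈2, Display 24/16≈1.5, Print 23/18≈1.28, Search 7/14≈0.5.
All 16 $ of Affiliate fit (value 43) → 9 remain.
Fill the last 9 $ with part of Podcast: 9/23 of it earns 18.
Total value = 61.

61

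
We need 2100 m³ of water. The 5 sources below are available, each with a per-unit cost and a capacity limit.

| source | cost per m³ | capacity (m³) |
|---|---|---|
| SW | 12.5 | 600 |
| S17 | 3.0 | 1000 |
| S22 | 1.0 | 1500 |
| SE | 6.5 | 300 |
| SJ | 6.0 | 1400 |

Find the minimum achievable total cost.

3300

Cheapest first:
Take 1500 from S22 at 1.0 → need 600 more.
Take 600 from S17 at 3.0 to finish.
SJ, SE, SW: unused.
Cost = 1500×1.0 + 600×3.0 = 3300.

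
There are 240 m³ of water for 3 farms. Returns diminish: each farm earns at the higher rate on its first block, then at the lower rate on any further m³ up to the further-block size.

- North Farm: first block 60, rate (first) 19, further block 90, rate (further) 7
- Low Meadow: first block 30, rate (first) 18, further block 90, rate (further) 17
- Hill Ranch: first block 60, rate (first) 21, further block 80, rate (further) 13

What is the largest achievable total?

4470

Treat each block as its own option and order by rate: Hill Ranch/tier1 21 > North Farm/tier1 19 > Low Meadow/tier1 18 > Low Meadow/tier2 17 > Hill Ranch/tier2 13 > North Farm/tier2 7.
Hill Ranch/tier1 (21): +60 ; 180 left.
North Farm/tier1 (19): +60 ; 120 left.
Low Meadow tier1 at 18: fill all 30 ; 90 left.
Low Meadow tier2 at 17: fill all 90 ; 0 left.
Total = 21×60 + 19×60 + 18×30 + 17×90 = 4470.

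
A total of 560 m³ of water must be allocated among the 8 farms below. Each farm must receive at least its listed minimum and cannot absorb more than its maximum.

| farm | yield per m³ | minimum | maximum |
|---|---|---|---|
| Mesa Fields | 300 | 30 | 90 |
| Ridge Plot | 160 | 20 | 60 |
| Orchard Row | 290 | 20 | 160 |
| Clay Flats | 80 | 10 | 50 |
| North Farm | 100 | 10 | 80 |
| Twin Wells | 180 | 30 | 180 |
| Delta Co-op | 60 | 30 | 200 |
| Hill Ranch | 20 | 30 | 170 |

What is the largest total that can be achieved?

118000

Meeting every minimum uses 30+20+20+10+10+30+30+30 = 180 m³, leaving 380.
Rank by yield per m³: Mesa Fields 300 > Orchard Row 290 > Twin Wells 180 > Ridge Plot 160 > North Farm 100 > Clay Flats 80 > Delta Co-op 60 > Hill Ranch 20.
Mesa Fields takes 60 more to reach its cap of 90 ; 320 left.
Give Orchard Row 140 more to hit its cap of 160 ; 180 left.
Twin Wells: +150 to 180 (cap) ; 30 left.
Only 30 left; Ridge Plot takes them to reach 50.
Total = 300×90 + 160×50 + 290×160 + 80×10 + 100×10 + 180×180 + 60×30 + 20×30 = 118000.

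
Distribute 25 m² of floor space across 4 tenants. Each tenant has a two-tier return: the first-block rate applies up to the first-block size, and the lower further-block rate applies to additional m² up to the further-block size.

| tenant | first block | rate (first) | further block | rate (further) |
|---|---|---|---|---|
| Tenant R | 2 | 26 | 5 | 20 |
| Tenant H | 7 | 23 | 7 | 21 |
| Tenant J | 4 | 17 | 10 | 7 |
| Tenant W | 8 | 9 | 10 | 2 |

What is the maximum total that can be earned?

Treat each block as its own option and order by rate: Tenant R/tier1 26 > Tenant H/tier1 23 > Tenant H/tier2 21 > Tenant R/tier2 20 > Tenant J/tier1 17 > Tenant W/tier1 9 > Tenant J/tier2 7 > Tenant W/tier2 2.
Tenant R/tier1 (26): +2 → 23 left.
Fill Tenant H tier1 block (7 at 23) → 16 left.
Tenant H/tier2 (21): +7 → 9 left.
Tenant R/tier2 (20): +5 → 4 left.
Tenant J/tier1 (17): +4 → 0 left.
Total = 26×2 + 23×7 + 21×7 + 20×5 + 17×4 = 528.

528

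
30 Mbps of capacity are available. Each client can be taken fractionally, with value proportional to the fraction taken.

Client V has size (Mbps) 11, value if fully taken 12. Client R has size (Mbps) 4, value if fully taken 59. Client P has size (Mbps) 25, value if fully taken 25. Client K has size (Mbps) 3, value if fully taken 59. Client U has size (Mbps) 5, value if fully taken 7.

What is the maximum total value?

144

Rank by value-to-size ratio: Client K 59/3≈19.7, Client R 59/4≈14.8, Client U 7/5≈1.4, Client V 12/11≈1.09, Client P 25/25≈1.
All 3 Mbps of Client K fit (value 59) — 27 remain.
Take all of Client R (4 Mbps, value 59) — 23 Mbps left.
Take all of Client U (5 Mbps, value 7) — 18 Mbps left.
Client V: take in full, 11 Mbps for value 12 — 7 left.
7 Mbps left: a 7/25 share of Client P gives 25×7/25 = 7.
Total value = 144.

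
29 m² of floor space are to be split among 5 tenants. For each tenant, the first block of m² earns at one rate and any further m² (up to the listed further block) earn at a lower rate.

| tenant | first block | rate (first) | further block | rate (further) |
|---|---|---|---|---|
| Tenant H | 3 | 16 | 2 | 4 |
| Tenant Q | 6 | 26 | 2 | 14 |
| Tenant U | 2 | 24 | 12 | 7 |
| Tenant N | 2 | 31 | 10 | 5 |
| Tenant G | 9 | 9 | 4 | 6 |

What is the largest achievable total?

458

Rank every tier by rate: Tenant N/T1 31 > Tenant Q/T1 26 > Tenant U/T1 24 > Tenant H/T1 16 > Tenant Q/T2 14 > Tenant G/T1 9 > Tenant U/T2 7 > Tenant G/T2 6 > Tenant N/T2 5 > Tenant H/T2 4.
Fill Tenant N T1 block (2 at 31) → 27 left.
Fill Tenant Q T1 block (6 at 26) → 21 left.
Tenant U/T1 (24): +2 → 19 left.
Tenant H/T1 (16): +3 → 16 left.
Tenant Q/T2 (14): +2 → 14 left.
Tenant G/T1 (9): +9 → 5 left.
Tenant U/T2: +5 of 12 at 7; pool empty.
Total = 31×2 + 26×6 + 24×2 + 16×3 + 14×2 + 9×9 + 7×5 = 458.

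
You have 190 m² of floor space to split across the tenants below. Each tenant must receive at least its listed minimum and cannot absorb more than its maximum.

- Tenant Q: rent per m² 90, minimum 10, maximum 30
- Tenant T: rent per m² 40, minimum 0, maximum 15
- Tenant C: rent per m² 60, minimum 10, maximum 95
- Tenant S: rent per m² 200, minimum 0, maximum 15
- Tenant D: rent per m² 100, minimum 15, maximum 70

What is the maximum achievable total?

Meeting every minimum uses 10+0+10+0+15 = 35 m², leaving 155.
Rank by rent per m²: Tenant S 200 > Tenant D 100 > Tenant Q 90 > Tenant C 60 > Tenant T 40.
Tenant S: +15 to 15 (cap) ; 140 left.
Give Tenant D 55 more to hit its cap of 70 ; 85 left.
Give Tenant Q 20 more to hit its cap of 30 ; 65 left.
Tenant C: +65 (room for 85) → 75. Pool exhausted.
Total = 90×30 + 60×75 + 200×15 + 100×70 = 17200.

17200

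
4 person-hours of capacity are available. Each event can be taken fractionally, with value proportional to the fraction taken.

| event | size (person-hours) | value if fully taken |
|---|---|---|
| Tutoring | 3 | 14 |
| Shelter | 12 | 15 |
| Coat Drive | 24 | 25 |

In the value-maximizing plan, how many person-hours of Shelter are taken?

Rank by value-to-size ratio: Tutoring 14/3≈4.67, Shelter 15/12≈1.25, Coat Drive 25/24≈1.04.
Tutoring: take in full, 3 person-hours for value 14 ; 1 left.
Fill the last 1 person-hours with part of Shelter: 1/12 of it earns 1.25.

1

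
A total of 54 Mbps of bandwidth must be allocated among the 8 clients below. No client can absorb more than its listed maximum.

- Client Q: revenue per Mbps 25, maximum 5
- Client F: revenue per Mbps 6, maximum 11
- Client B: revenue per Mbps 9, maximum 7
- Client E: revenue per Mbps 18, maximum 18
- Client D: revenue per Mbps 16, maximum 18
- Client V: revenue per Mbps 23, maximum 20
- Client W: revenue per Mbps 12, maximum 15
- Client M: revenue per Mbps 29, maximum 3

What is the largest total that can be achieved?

Rank by revenue per Mbps: Client M 29 > Client Q 25 > Client V 23 > Client E 18 > Client D 16 > Client W 12 > Client B 9 > Client F 6.
Client M: +3 to 3 (cap) → 51 left.
Give Client Q 5 to hit its cap of 5 → 46 left.
Client V takes 20 to reach its cap of 20 → 26 left.
Client E: +18 to 18 (cap) → 8 left.
Client D has room for 18 but only 8 remain, so it gets 8.
Total = 25×5 + 18×18 + 16×8 + 23×20 + 29×3 = 1124.

1124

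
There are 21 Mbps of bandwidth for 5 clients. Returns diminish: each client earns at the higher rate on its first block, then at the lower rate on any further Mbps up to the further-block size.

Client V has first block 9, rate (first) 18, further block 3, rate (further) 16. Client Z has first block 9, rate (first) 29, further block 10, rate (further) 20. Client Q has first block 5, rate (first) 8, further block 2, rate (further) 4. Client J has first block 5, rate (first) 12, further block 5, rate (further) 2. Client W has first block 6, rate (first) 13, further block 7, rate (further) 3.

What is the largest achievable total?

497

Treat each block as its own option and order by rate: Client Z/tier1 29 > Client Z/tier2 20 > Client V/tier1 18 > Client V/tier2 16 > Client W/tier1 13 > Client J/tier1 12 > Client Q/tier1 8 > Client Q/tier2 4 > Client W/tier2 3 > Client J/tier2 2.
Client Z/tier1 (29): +9 → 12 left.
Client Z tier2 at 20: fill all 10 → 2 left.
2 remain; put them into Client V tier1 at 18.
Total = 29×9 + 20×10 + 18×2 = 497.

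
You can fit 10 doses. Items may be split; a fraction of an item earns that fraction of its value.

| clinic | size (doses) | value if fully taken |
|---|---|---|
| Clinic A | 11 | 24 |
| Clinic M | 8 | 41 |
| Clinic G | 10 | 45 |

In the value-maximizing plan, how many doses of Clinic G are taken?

2

Best value per unit of size first: Clinic M 41/8≈5.12, Clinic G 45/10≈4.5, Clinic A 24/11≈2.18.
All 8 doses of Clinic M fit (value 41) ; 2 remain.
Fill the last 2 doses with part of Clinic G: 2/10 of it earns 9.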